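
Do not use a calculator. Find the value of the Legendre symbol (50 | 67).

Pull out 2: since 67 ≡ 3 (mod 8), (2/67) = -1.
Reciprocity: 25 ≡ 1 and 67 ≡ 3 (mod 4), so (25/67) = +(67/25).
Reduce top mod 25: now compute (17/25).
Reciprocity: 17 ≡ 1 and 25 ≡ 1 (mod 4), so (17/25) = +(25/17).
Reduce top mod 17: now compute (8/17).
Pull out 2^3: since 17 ≡ 1 (mod 8), (2/17) = +1, so (2/17)^3 = +1.
Reached (1/17) = 1. Collecting the sign flips along the way, the symbol is -1.

-1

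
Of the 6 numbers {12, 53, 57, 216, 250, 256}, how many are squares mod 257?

2

(12/257) = -1 → non-residue.
(53/257) = -1 → non-residue.
(57/257) = +1 → QR.
(216/257) = -1 → non-residue.
(250/257) = -1 → non-residue.
(256/257) = +1 → QR.
Total quadratic residues among the 6: 2.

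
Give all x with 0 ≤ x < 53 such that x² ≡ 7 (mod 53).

53 ≡ 1 (mod 4), so we find a root by search.
Trying successive values, 22² = 484 ≡ 7 (mod 53). The other root is 53 − 22 = 31.

22, 31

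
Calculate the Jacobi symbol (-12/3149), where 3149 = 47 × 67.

-1

First reduce: -12 ≡ 3137 (mod 3149).
Reciprocity: 3137 ≡ 1 and 3149 ≡ 1 (mod 4), so (3137/3149) = +(3149/3137).
Reduce top mod 3137: now compute (12/3137).
Pull out 2^2: since 3137 ≡ 1 (mod 8), (2/3137) = +1, so (2/3137)^2 = +1.
Reciprocity: 3 ≡ 3 and 3137 ≡ 1 (mod 4), so (3/3137) = +(3137/3).
Reduce top mod 3: now compute (2/3).
Pull out 2: since 3 ≡ 3 (mod 8), (2/3) = -1.
Reached (1/3) = 1. Collecting the sign flips along the way, the symbol is -1.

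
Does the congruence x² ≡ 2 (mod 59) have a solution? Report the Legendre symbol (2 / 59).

-1

Euler's criterion: (2/59) ≡ 2^29 (mod 59).
2^2 ≡ 4 (mod 59)
2^4 ≡ 16 (mod 59)
2^8 ≡ 20 (mod 59)
2^16 ≡ 46 (mod 59)
2^29 = 2^(16+8+4+1) ≡ 58 (mod 59).
Result is 58 ≡ −1, so (2/59) = −1.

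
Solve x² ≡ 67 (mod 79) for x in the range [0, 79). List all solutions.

15, 64

Since 79 ≡ 3 (mod 4), a square root of 67 is 67^((79+1)/4) = 67^20 mod 79.
Repeated squaring: 67^2≡65, 67^4≡38, 67^8≡22, 67^16≡10 (mod 79).
67^20 = 67^(16+4) ≡ 64 (mod 79).
Check: 64² = 4096 ≡ 67 (mod 79). The two roots are 15 and 64.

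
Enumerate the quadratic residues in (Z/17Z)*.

1 2 4 8 9 13 15 16

Square k = 1,…,8 (k and 17−k give the same square):
1²=1, 2²=4, 3²=9, 4²=16, 5²≡8, 6²≡2, 7²≡15, 8²≡13 (mod 17).
So the quadratic residues mod 17 are {1, 2, 4, 8, 9, 13, 15, 16}.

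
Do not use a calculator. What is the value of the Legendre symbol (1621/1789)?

-1

Reciprocity: 1621 ≡ 1 and 1789 ≡ 1 (mod 4), so (1621/1789) = +(1789/1621).
Reduce top mod 1621: now compute (168/1621).
Pull out 2^3: since 1621 ≡ 5 (mod 8), (2/1621) = -1, so (2/1621)^3 = -1.
Reciprocity: 21 ≡ 1 and 1621 ≡ 1 (mod 4), so (21/1621) = +(1621/21).
Reduce top mod 21: now compute (4/21).
Pull out 2^2: since 21 ≡ 5 (mod 8), (2/21) = -1, so (2/21)^2 = +1.
Reached (1/21) = 1. Collecting the sign flips along the way, the symbol is -1.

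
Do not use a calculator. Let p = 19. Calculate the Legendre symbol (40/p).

First reduce: 40 ≡ 2 (mod 19).
Pull out 2: since 19 ≡ 3 (mod 8), (2/19) = -1.
Reached (1/19) = 1. Collecting the sign flips along the way, the symbol is -1.

-1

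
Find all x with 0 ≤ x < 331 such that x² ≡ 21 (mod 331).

141, 190

Since 331 ≡ 3 (mod 4), a square root of 21 is 21^((331+1)/4) = 21^83 mod 331.
Repeated squaring: 21^2≡110, 21^4≡184, 21^8≡94, 21^16≡230, 21^32≡271, 21^64≡290 (mod 331).
21^83 = 21^(64+16+2+1) ≡ 141 (mod 331).
Check: 141² = 19881 ≡ 21 (mod 331). The two roots are 141 and 190.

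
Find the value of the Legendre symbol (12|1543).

Pull out 2^2: since 1543 ≡ 7 (mod 8), (2/1543) = +1, so (2/1543)^2 = +1.
Reciprocity: 3 ≡ 3 and 1543 ≡ 3 (mod 4), so (3/1543) = −(1543/3).
Reduce top mod 3: now compute (1/3).
Reached (1/3) = 1. Collecting the sign flips along the way, the symbol is -1.

-1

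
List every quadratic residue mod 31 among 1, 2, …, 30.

Square k = 1,…,15 (k and 31−k give the same square):
1²=1, 2²=4, 3²=9, 4²=16, 5²=25, 6²≡5, 7²≡18, 8²≡2, 9²≡19, 10²≡7, 11²≡28, 12²≡20, 13²≡14, 14²≡10, 15²≡8 (mod 31).
So the quadratic residues mod 31 are {1, 2, 4, 5, 7, 8, 9, 10, 14, 16, 18, 19, 20, 25, 28}.

1 2 4 5 7 8 9 10 14 16 18 19 20 25 28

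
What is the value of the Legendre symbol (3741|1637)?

1

First reduce: 3741 ≡ 467 (mod 1637).
Reciprocity: 467 ≡ 3 and 1637 ≡ 1 (mod 4), so (467/1637) = +(1637/467).
Reduce top mod 467: now compute (236/467).
Pull out 2^2: since 467 ≡ 3 (mod 8), (2/467) = -1, so (2/467)^2 = +1.
Reciprocity: 59 ≡ 3 and 467 ≡ 3 (mod 4), so (59/467) = −(467/59).
Reduce top mod 59: now compute (54/59).
Pull out 2: since 59 ≡ 3 (mod 8), (2/59) = -1.
Reciprocity: 27 ≡ 3 and 59 ≡ 3 (mod 4), so (27/59) = −(59/27).
Reduce top mod 27: now compute (5/27).
Reciprocity: 5 ≡ 1 and 27 ≡ 3 (mod 4), so (5/27) = +(27/5).
Reduce top mod 5: now compute (2/5).
Pull out 2: since 5 ≡ 5 (mod 8), (2/5) = -1.
Reached (1/5) = 1. Collecting the sign flips along the way, the symbol is +1.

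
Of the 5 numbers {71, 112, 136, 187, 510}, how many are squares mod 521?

(71/521) = +1 → QR.
(112/521) = -1 → non-residue.
(136/521) = -1 → non-residue.
(187/521) = -1 → non-residue.
(510/521) = +1 → QR.
Total quadratic residues among the 5: 2.

2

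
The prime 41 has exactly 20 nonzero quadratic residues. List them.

1 2 4 5 8 9 10 16 18 20 21 23 25 31 32 33 36 37 39 40

Square k = 1,…,20 (k and 41−k give the same square):
1²=1, 2²=4, 3²=9, 4²=16, 5²=25, 6²=36, 7²≡8, 8²≡23, 9²≡40, 10²≡18, 11²≡39, 12²≡21, 13²≡5, 14²≡32, 15²≡20, 16²≡10, 17²≡2, 18²≡37, 19²≡33, 20²≡31 (mod 41).
So the quadratic residues mod 41 are {1, 2, 4, 5, 8, 9, 10, 16, 18, 20, 21, 23, 25, 31, 32, 33, 36, 37, 39, 40}.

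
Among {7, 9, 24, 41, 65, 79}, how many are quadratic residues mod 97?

(7/97) = -1 → non-residue.
(9/97) = +1 → QR.
(24/97) = +1 → QR.
(41/97) = -1 → non-residue.
(65/97) = +1 → QR.
(79/97) = +1 → QR.
Total quadratic residues among the 6: 4.

4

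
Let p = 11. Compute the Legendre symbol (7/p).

-1

Reciprocity: 7 ≡ 3 and 11 ≡ 3 (mod 4), so (7/11) = −(11/7).
Reduce top mod 7: now compute (4/7).
Pull out 2^2: since 7 ≡ 7 (mod 8), (2/7) = +1, so (2/7)^2 = +1.
Reached (1/7) = 1. Collecting the sign flips along the way, the symbol is -1.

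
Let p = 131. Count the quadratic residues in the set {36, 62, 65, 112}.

4

(36/131) = +1 → QR.
(62/131) = +1 → QR.
(65/131) = +1 → QR.
(112/131) = +1 → QR.
Total quadratic residues among the 4: 4.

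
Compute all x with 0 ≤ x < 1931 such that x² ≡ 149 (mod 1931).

Since 1931 ≡ 3 (mod 4), a square root of 149 is 149^((1931+1)/4) = 149^483 mod 1931.
Repeated squaring: 149^2≡960, 149^4≡513, 149^8≡553, 149^16≡711, 149^32≡1530, 149^64≡528, 149^128≡720, 149^256≡892 (mod 1931).
149^483 = 149^(256+128+64+32+2+1) ≡ 1180 (mod 1931).
Check: 1180² = 1392400 ≡ 149 (mod 1931). The two roots are 751 and 1180.

751, 1180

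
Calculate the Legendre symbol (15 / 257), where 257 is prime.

Reciprocity: 15 ≡ 3 and 257 ≡ 1 (mod 4), so (15/257) = +(257/15).
Reduce top mod 15: now compute (2/15).
Pull out 2: since 15 ≡ 7 (mod 8), (2/15) = +1.
Reached (1/15) = 1. Collecting the sign flips along the way, the symbol is +1.

1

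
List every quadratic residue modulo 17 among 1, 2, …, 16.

1,2,4,8,9,13,15,16

Square k = 1,…,8 (k and 17−k give the same square):
1²=1, 2²=4, 3²=9, 4²=16, 5²≡8, 6²≡2, 7²≡15, 8²≡13 (mod 17).
So the quadratic residues mod 17 are {1, 2, 4, 8, 9, 13, 15, 16}.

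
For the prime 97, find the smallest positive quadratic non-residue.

5

(2/97) = +1, so 2 is a residue.
(3/97) = +1, so 3 is a residue.
(4/97) = +1, so 4 is a residue.
(5/97) = −1, so 5 is the smallest positive non-residue mod 97.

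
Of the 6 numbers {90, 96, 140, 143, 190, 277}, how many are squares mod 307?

(90/307) = +1 → QR.
(96/307) = +1 → QR.
(140/307) = -1 → non-residue.
(143/307) = -1 → non-residue.
(190/307) = +1 → QR.
(277/307) = +1 → QR.
Total quadratic residues among the 6: 4.

4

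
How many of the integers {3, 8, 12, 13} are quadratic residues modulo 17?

2

(3/17) = -1 → non-residue.
(8/17) = +1 → QR.
(12/17) = -1 → non-residue.
(13/17) = +1 → QR.
Total quadratic residues among the 4: 2.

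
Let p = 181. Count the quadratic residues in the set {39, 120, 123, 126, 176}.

(39/181) = +1 → QR.
(120/181) = -1 → non-residue.
(123/181) = -1 → non-residue.
(126/181) = +1 → QR.
(176/181) = +1 → QR.
Total quadratic residues among the 5: 3.

3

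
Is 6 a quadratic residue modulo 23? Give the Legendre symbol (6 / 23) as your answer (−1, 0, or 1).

Pull out 2: since 23 ≡ 7 (mod 8), (2/23) = +1.
Reciprocity: 3 ≡ 3 and 23 ≡ 3 (mod 4), so (3/23) = −(23/3).
Reduce top mod 3: now compute (2/3).
Pull out 2: since 3 ≡ 3 (mod 8), (2/3) = -1.
Reached (1/3) = 1. Collecting the sign flips along the way, the symbol is +1.

1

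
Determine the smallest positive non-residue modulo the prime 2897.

3

(2/2897) = +1, so 2 is a residue.
(3/2897) = −1, so 3 is the smallest positive non-residue mod 2897.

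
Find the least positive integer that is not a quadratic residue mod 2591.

7

(2/2591) = +1, so 2 is a residue.
(3/2591) = +1, so 3 is a residue.
(4/2591) = +1, so 4 is a residue.
(5/2591) = +1, so 5 is a residue.
(6/2591) = +1, so 6 is a residue.
(7/2591) = −1, so 7 is the smallest positive non-residue mod 2591.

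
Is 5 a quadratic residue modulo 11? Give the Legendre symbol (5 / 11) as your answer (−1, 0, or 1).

1

Euler's criterion: (5/11) ≡ 5^5 (mod 11).
5^2 ≡ 3 (mod 11)
5^4 ≡ 9 (mod 11)
5^5 = 5^(4+1) ≡ 1 (mod 11).
Result is 1, so (5/11) = 1.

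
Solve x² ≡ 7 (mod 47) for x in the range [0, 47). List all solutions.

Since 47 ≡ 3 (mod 4), a square root of 7 is 7^((47+1)/4) = 7^12 mod 47.
Repeated squaring: 7^2≡2, 7^4≡4, 7^8≡16 (mod 47).
7^12 = 7^(8+4) ≡ 17 (mod 47).
Check: 17² = 289 ≡ 7 (mod 47). The two roots are 17 and 30.

17, 30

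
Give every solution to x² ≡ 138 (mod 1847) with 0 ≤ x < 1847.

457, 1390

Since 1847 ≡ 3 (mod 4), a square root of 138 is 138^((1847+1)/4) = 138^462 mod 1847.
Repeated squaring: 138^2≡574, 138^4≡710, 138^8≡1716, 138^16≡538, 138^32≡1312, 138^64≡1787, 138^128≡1753, 138^256≡1448 (mod 1847).
138^462 = 138^(256+128+64+8+4+2) ≡ 457 (mod 1847).
Check: 457² = 208849 ≡ 138 (mod 1847). The two roots are 457 and 1390.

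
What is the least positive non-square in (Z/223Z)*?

(2/223) = +1, so 2 is a residue.
(3/223) = −1, so 3 is the smallest positive non-residue mod 223.

3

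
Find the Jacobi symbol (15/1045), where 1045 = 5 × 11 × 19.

Reciprocity: 15 ≡ 3 and 1045 ≡ 1 (mod 4), so (15/1045) = +(1045/15).
Reduce top mod 15: now compute (10/15).
Pull out 2: since 15 ≡ 7 (mod 8), (2/15) = +1.
Reciprocity: 5 ≡ 1 and 15 ≡ 3 (mod 4), so (5/15) = +(15/5).
Reduce top mod 5: now compute (0/5).
Top reduces to 0: gcd > 1, so the symbol is 0.

0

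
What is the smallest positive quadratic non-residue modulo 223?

(2/223) = +1, so 2 is a residue.
(3/223) = −1, so 3 is the smallest positive non-residue mod 223.

3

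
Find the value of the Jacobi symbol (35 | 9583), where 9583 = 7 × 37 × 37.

0

Reciprocity: 35 ≡ 3 and 9583 ≡ 3 (mod 4), so (35/9583) = −(9583/35).
Reduce top mod 35: now compute (28/35).
Pull out 2^2: since 35 ≡ 3 (mod 8), (2/35) = -1, so (2/35)^2 = +1.
Reciprocity: 7 ≡ 3 and 35 ≡ 3 (mod 4), so (7/35) = −(35/7).
Reduce top mod 7: now compute (0/7).
Top reduces to 0: gcd > 1, so the symbol is 0.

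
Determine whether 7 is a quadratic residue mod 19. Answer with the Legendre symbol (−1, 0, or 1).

1

Reciprocity: 7 ≡ 3 and 19 ≡ 3 (mod 4), so (7/19) = −(19/7).
Reduce top mod 7: now compute (5/7).
Reciprocity: 5 ≡ 1 and 7 ≡ 3 (mod 4), so (5/7) = +(7/5).
Reduce top mod 5: now compute (2/5).
Pull out 2: since 5 ≡ 5 (mod 8), (2/5) = -1.
Reached (1/5) = 1. Collecting the sign flips along the way, the symbol is +1.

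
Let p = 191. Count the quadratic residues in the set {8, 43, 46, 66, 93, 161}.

(8/191) = +1 → QR.
(43/191) = +1 → QR.
(46/191) = +1 → QR.
(66/191) = -1 → non-residue.
(93/191) = -1 → non-residue.
(161/191) = -1 → non-residue.
Total quadratic residues among the 6: 3.

3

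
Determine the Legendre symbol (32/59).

-1

Pull out 2^5: since 59 ≡ 3 (mod 8), (2/59) = -1, so (2/59)^5 = -1.
Reached (1/59) = 1. Collecting the sign flips along the way, the symbol is -1.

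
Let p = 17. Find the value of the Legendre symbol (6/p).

-1

Pull out 2: since 17 ≡ 1 (mod 8), (2/17) = +1.
Reciprocity: 3 ≡ 3 and 17 ≡ 1 (mod 4), so (3/17) = +(17/3).
Reduce top mod 3: now compute (2/3).
Pull out 2: since 3 ≡ 3 (mod 8), (2/3) = -1.
Reached (1/3) = 1. Collecting the sign flips along the way, the symbol is -1.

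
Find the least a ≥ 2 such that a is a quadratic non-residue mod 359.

(2/359) = +1, so 2 is a residue.
(3/359) = +1, so 3 is a residue.
(4/359) = +1, so 4 is a residue.
(5/359) = +1, so 5 is a residue.
(6/359) = +1, so 6 is a residue.
(7/359) = −1, so 7 is the smallest positive non-residue mod 359.

7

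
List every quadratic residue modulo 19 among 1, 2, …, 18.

1 4 5 6 7 9 11 16 17

Square k = 1,…,9 (k and 19−k give the same square):
1²=1, 2²=4, 3²=9, 4²=16, 5²≡6, 6²≡17, 7²≡11, 8²≡7, 9²≡5 (mod 19).
So the quadratic residues mod 19 are {1, 4, 5, 6, 7, 9, 11, 16, 17}.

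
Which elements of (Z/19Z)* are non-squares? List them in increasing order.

Square k = 1,…,9 (k and 19−k give the same square):
1²=1, 2²=4, 3²=9, 4²=16, 5²≡6, 6²≡17, 7²≡11, 8²≡7, 9²≡5 (mod 19).
The residues are {1, 4, 5, 6, 7, 9, 11, 16, 17}; the non-residues are the remaining 9 nonzero classes.

2, 3, 8, 10, 12, 13, 14, 15, 18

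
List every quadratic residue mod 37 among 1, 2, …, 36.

1,3,4,7,9,10,11,12,16,21,25,26,27,28,30,33,34,36

Square k = 1,…,18 (k and 37−k give the same square):
1²=1, 2²=4, 3²=9, 4²=16, 5²=25, 6²=36, 7²≡12, 8²≡27, 9²≡7, 10²≡26, 11²≡10, 12²≡33, 13²≡21, 14²≡11, 15²≡3, 16²≡34, 17²≡30, 18²≡28 (mod 37).
So the quadratic residues mod 37 are {1, 3, 4, 7, 9, 10, 11, 12, 16, 21, 25, 26, 27, 28, 30, 33, 34, 36}.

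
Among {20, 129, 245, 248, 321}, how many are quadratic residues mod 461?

(20/461) = +1 → QR.
(129/461) = -1 → non-residue.
(245/461) = +1 → QR.
(248/461) = +1 → QR.
(321/461) = -1 → non-residue.
Total quadratic residues among the 5: 3.

3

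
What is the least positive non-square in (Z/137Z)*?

3

(2/137) = +1, so 2 is a residue.
(3/137) = −1, so 3 is the smallest positive non-residue mod 137.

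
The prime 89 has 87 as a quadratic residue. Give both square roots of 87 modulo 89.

40, 49

89 ≡ 1 (mod 4), so we find a root by search.
Trying successive values, 40² = 1600 ≡ 87 (mod 89). The other root is 89 − 40 = 49.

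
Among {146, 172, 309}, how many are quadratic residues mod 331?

2

(146/331) = +1 → QR.
(172/331) = +1 → QR.
(309/331) = -1 → non-residue.
Total quadratic residues among the 3: 2.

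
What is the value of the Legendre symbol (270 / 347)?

1

Pull out 2: since 347 ≡ 3 (mod 8), (2/347) = -1.
Reciprocity: 135 ≡ 3 and 347 ≡ 3 (mod 4), so (135/347) = −(347/135).
Reduce top mod 135: now compute (77/135).
Reciprocity: 77 ≡ 1 and 135 ≡ 3 (mod 4), so (77/135) = +(135/77).
Reduce top mod 77: now compute (58/77).
Pull out 2: since 77 ≡ 5 (mod 8), (2/77) = -1.
Reciprocity: 29 ≡ 1 and 77 ≡ 1 (mod 4), so (29/77) = +(77/29).
Reduce top mod 29: now compute (19/29).
Reciprocity: 19 ≡ 3 and 29 ≡ 1 (mod 4), so (19/29) = +(29/19).
Reduce top mod 19: now compute (10/19).
Pull out 2: since 19 ≡ 3 (mod 8), (2/19) = -1.
Reciprocity: 5 ≡ 1 and 19 ≡ 3 (mod 4), so (5/19) = +(19/5).
Reduce top mod 5: now compute (4/5).
Pull out 2^2: since 5 ≡ 5 (mod 8), (2/5) = -1, so (2/5)^2 = +1.
Reached (1/5) = 1. Collecting the sign flips along the way, the symbol is +1.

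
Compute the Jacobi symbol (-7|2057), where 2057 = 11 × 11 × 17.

First reduce: -7 ≡ 2050 (mod 2057).
Pull out 2: since 2057 ≡ 1 (mod 8), (2/2057) = +1.
Reciprocity: 1025 ≡ 1 and 2057 ≡ 1 (mod 4), so (1025/2057) = +(2057/1025).
Reduce top mod 1025: now compute (7/1025).
Reciprocity: 7 ≡ 3 and 1025 ≡ 1 (mod 4), so (7/1025) = +(1025/7).
Reduce top mod 7: now compute (3/7).
Reciprocity: 3 ≡ 3 and 7 ≡ 3 (mod 4), so (3/7) = −(7/3).
Reduce top mod 3: now compute (1/3).
Reached (1/3) = 1. Collecting the sign flips along the way, the symbol is -1.

-1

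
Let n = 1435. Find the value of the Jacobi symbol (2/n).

-1

Pull out 2: since 1435 ≡ 3 (mod 8), (2/1435) = -1.
Reached (1/1435) = 1. Collecting the sign flips along the way, the symbol is -1.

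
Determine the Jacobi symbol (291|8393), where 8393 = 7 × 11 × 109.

1

Reciprocity: 291 ≡ 3 and 8393 ≡ 1 (mod 4), so (291/8393) = +(8393/291).
Reduce top mod 291: now compute (245/291).
Reciprocity: 245 ≡ 1 and 291 ≡ 3 (mod 4), so (245/291) = +(291/245).
Reduce top mod 245: now compute (46/245).
Pull out 2: since 245 ≡ 5 (mod 8), (2/245) = -1.
Reciprocity: 23 ≡ 3 and 245 ≡ 1 (mod 4), so (23/245) = +(245/23).
Reduce top mod 23: now compute (15/23).
Reciprocity: 15 ≡ 3 and 23 ≡ 3 (mod 4), so (15/23) = −(23/15).
Reduce top mod 15: now compute (8/15).
Pull out 2^3: since 15 ≡ 7 (mod 8), (2/15) = +1, so (2/15)^3 = +1.
Reached (1/15) = 1. Collecting the sign flips along the way, the symbol is +1.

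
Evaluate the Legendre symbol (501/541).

Reciprocity: 501 ≡ 1 and 541 ≡ 1 (mod 4), so (501/541) = +(541/501).
Reduce top mod 501: now compute (40/501).
Pull out 2^3: since 501 ≡ 5 (mod 8), (2/501) = -1, so (2/501)^3 = -1.
Reciprocity: 5 ≡ 1 and 501 ≡ 1 (mod 4), so (5/501) = +(501/5).
Reduce top mod 5: now compute (1/5).
Reached (1/5) = 1. Collecting the sign flips along the way, the symbol is -1.

-1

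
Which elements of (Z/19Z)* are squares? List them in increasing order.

Square k = 1,…,9 (k and 19−k give the same square):
1²=1, 2²=4, 3²=9, 4²=16, 5²≡6, 6²≡17, 7²≡11, 8²≡7, 9²≡5 (mod 19).
So the quadratic residues mod 19 are {1, 4, 5, 6, 7, 9, 11, 16, 17}.

1 4 5 6 7 9 11 16 17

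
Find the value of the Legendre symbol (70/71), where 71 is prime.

Euler's criterion: (70/71) ≡ 70^35 (mod 71).
70^2 ≡ 1 (mod 71)
70^4 ≡ 1 (mod 71)
70^8 ≡ 1 (mod 71)
70^16 ≡ 1 (mod 71)
70^32 ≡ 1 (mod 71)
70^35 = 70^(32+2+1) ≡ 70 (mod 71).
Result is 70 ≡ −1, so (70/71) = −1.

-1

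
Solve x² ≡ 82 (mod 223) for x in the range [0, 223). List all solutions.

Since 223 ≡ 3 (mod 4), a square root of 82 is 82^((223+1)/4) = 82^56 mod 223.
Repeated squaring: 82^2≡34, 82^4≡41, 82^8≡120, 82^16≡128, 82^32≡105 (mod 223).
82^56 = 82^(32+16+8) ≡ 64 (mod 223).
Check: 64² = 4096 ≡ 82 (mod 223). The two roots are 64 and 159.

64, 159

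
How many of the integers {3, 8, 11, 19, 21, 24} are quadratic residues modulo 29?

1

(3/29) = -1 → non-residue.
(8/29) = -1 → non-residue.
(11/29) = -1 → non-residue.
(19/29) = -1 → non-residue.
(21/29) = -1 → non-residue.
(24/29) = +1 → QR.
Total quadratic residues among the 6: 1.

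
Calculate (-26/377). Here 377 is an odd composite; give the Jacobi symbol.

0

First reduce: -26 ≡ 351 (mod 377).
Reciprocity: 351 ≡ 3 and 377 ≡ 1 (mod 4), so (351/377) = +(377/351).
Reduce top mod 351: now compute (26/351).
Pull out 2: since 351 ≡ 7 (mod 8), (2/351) = +1.
Reciprocity: 13 ≡ 1 and 351 ≡ 3 (mod 4), so (13/351) = +(351/13).
Reduce top mod 13: now compute (0/13).
Top reduces to 0: gcd > 1, so the symbol is 0.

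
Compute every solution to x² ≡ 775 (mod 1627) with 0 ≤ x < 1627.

522, 1105

Since 1627 ≡ 3 (mod 4), a square root of 775 is 775^((1627+1)/4) = 775^407 mod 1627.
Repeated squaring: 775^2≡262, 775^4≡310, 775^8≡107, 775^16≡60, 775^32≡346, 775^64≡945, 775^128≡1429, 775^256≡156 (mod 1627).
775^407 = 775^(256+128+16+4+2+1) ≡ 522 (mod 1627).
Check: 522² = 272484 ≡ 775 (mod 1627). The two roots are 522 and 1105.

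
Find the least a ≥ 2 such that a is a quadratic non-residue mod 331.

(2/331) = −1, so 2 is the smallest positive non-residue mod 331.

2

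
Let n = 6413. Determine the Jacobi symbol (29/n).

1

Reciprocity: 29 ≡ 1 and 6413 ≡ 1 (mod 4), so (29/6413) = +(6413/29).
Reduce top mod 29: now compute (4/29).
Pull out 2^2: since 29 ≡ 5 (mod 8), (2/29) = -1, so (2/29)^2 = +1.
Reached (1/29) = 1. Collecting the sign flips along the way, the symbol is +1.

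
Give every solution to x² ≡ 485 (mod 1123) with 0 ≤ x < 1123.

512, 611

Since 1123 ≡ 3 (mod 4), a square root of 485 is 485^((1123+1)/4) = 485^281 mod 1123.
Repeated squaring: 485^2≡518, 485^4≡1050, 485^8≡837, 485^16≡940, 485^32≡922, 485^64≡1096, 485^128≡729, 485^256≡262 (mod 1123).
485^281 = 485^(256+16+8+1) ≡ 611 (mod 1123).
Check: 611² = 373321 ≡ 485 (mod 1123). The two roots are 512 and 611.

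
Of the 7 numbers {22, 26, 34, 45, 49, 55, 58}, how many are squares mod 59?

(22/59) = +1 → QR.
(26/59) = +1 → QR.
(34/59) = -1 → non-residue.
(45/59) = +1 → QR.
(49/59) = +1 → QR.
(55/59) = -1 → non-residue.
(58/59) = -1 → non-residue.
Total quadratic residues among the 7: 4.

4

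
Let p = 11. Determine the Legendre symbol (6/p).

-1

Pull out 2: since 11 ≡ 3 (mod 8), (2/11) = -1.
Reciprocity: 3 ≡ 3 and 11 ≡ 3 (mod 4), so (3/11) = −(11/3).
Reduce top mod 3: now compute (2/3).
Pull out 2: since 3 ≡ 3 (mod 8), (2/3) = -1.
Reached (1/3) = 1. Collecting the sign flips along the way, the symbol is -1.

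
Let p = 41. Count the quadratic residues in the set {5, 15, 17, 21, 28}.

2

(5/41) = +1 → QR.
(15/41) = -1 → non-residue.
(17/41) = -1 → non-residue.
(21/41) = +1 → QR.
(28/41) = -1 → non-residue.
Total quadratic residues among the 5: 2.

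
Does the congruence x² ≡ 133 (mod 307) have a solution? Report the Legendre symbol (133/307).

1

Reciprocity: 133 ≡ 1 and 307 ≡ 3 (mod 4), so (133/307) = +(307/133).
Reduce top mod 133: now compute (41/133).
Reciprocity: 41 ≡ 1 and 133 ≡ 1 (mod 4), so (41/133) = +(133/41).
Reduce top mod 41: now compute (10/41).
Pull out 2: since 41 ≡ 1 (mod 8), (2/41) = +1.
Reciprocity: 5 ≡ 1 and 41 ≡ 1 (mod 4), so (5/41) = +(41/5).
Reduce top mod 5: now compute (1/5).
Reached (1/5) = 1. Collecting the sign flips along the way, the symbol is +1.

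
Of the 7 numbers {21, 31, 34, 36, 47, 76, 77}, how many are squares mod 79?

(21/79) = +1 → QR.
(31/79) = +1 → QR.
(34/79) = -1 → non-residue.
(36/79) = +1 → QR.
(47/79) = -1 → non-residue.
(76/79) = +1 → QR.
(77/79) = -1 → non-residue.
Total quadratic residues among the 7: 4.

4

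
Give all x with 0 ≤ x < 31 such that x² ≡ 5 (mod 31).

6, 25

Since 31 ≡ 3 (mod 4), a square root of 5 is 5^((31+1)/4) = 5^8 mod 31.
Repeated squaring: 5^2≡25, 5^4≡5, 5^8≡25 (mod 31).
5^8 = 5^(8) ≡ 25 (mod 31).
Check: 25² = 625 ≡ 5 (mod 31). The two roots are 6 and 25.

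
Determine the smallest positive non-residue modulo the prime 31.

(2/31) = +1, so 2 is a residue.
(3/31) = −1, so 3 is the smallest positive non-residue mod 31.

3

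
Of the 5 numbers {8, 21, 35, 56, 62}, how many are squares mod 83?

1

(8/83) = -1 → non-residue.
(21/83) = +1 → QR.
(35/83) = -1 → non-residue.
(56/83) = -1 → non-residue.
(62/83) = -1 → non-residue.
Total quadratic residues among the 5: 1.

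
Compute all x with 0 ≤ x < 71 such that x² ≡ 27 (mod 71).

13, 58

Since 71 ≡ 3 (mod 4), a square root of 27 is 27^((71+1)/4) = 27^18 mod 71.
Repeated squaring: 27^2≡19, 27^4≡6, 27^8≡36, 27^16≡18 (mod 71).
27^18 = 27^(16+2) ≡ 58 (mod 71).
Check: 58² = 3364 ≡ 27 (mod 71). The two roots are 13 and 58.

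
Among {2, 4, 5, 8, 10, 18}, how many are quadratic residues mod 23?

4

(2/23) = +1 → QR.
(4/23) = +1 → QR.
(5/23) = -1 → non-residue.
(8/23) = +1 → QR.
(10/23) = -1 → non-residue.
(18/23) = +1 → QR.
Total quadratic residues among the 6: 4.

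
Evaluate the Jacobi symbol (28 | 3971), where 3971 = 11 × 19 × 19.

-1

Pull out 2^2: since 3971 ≡ 3 (mod 8), (2/3971) = -1, so (2/3971)^2 = +1.
Reciprocity: 7 ≡ 3 and 3971 ≡ 3 (mod 4), so (7/3971) = −(3971/7).
Reduce top mod 7: now compute (2/7).
Pull out 2: since 7 ≡ 7 (mod 8), (2/7) = +1.
Reached (1/7) = 1. Collecting the sign flips along the way, the symbol is -1.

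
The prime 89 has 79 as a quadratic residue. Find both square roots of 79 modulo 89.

89 ≡ 1 (mod 4), so we find a root by search.
Trying successive values, 41² = 1681 ≡ 79 (mod 89). The other root is 89 − 41 = 48.

41, 48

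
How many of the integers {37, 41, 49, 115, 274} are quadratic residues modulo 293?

3

(37/293) = +1 → QR.
(41/293) = -1 → non-residue.
(49/293) = +1 → QR.
(115/293) = +1 → QR.
(274/293) = -1 → non-residue.
Total quadratic residues among the 5: 3.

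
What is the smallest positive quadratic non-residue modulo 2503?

(2/2503) = +1, so 2 is a residue.
(3/2503) = −1, so 3 is the smallest positive non-residue mod 2503.

3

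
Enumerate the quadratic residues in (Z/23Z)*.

Square k = 1,…,11 (k and 23−k give the same square):
1²=1, 2²=4, 3²=9, 4²=16, 5²≡2, 6²≡13, 7²≡3, 8²≡18, 9²≡12, 10²≡8, 11²≡6 (mod 23).
So the quadratic residues mod 23 are {1, 2, 3, 4, 6, 8, 9, 12, 13, 16, 18}.

1, 2, 3, 4, 6, 8, 9, 12, 13, 16, 18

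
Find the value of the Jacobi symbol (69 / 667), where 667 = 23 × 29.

Reciprocity: 69 ≡ 1 and 667 ≡ 3 (mod 4), so (69/667) = +(667/69).
Reduce top mod 69: now compute (46/69).
Pull out 2: since 69 ≡ 5 (mod 8), (2/69) = -1.
Reciprocity: 23 ≡ 3 and 69 ≡ 1 (mod 4), so (23/69) = +(69/23).
Reduce top mod 23: now compute (0/23).
Top reduces to 0: gcd > 1, so the symbol is 0.

0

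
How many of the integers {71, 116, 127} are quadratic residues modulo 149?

2

(71/149) = -1 → non-residue.
(116/149) = +1 → QR.
(127/149) = +1 → QR.
Total quadratic residues among the 3: 2.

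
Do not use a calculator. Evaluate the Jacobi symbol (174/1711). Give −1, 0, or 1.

0

Pull out 2: since 1711 ≡ 7 (mod 8), (2/1711) = +1.
Reciprocity: 87 ≡ 3 and 1711 ≡ 3 (mod 4), so (87/1711) = −(1711/87).
Reduce top mod 87: now compute (58/87).
Pull out 2: since 87 ≡ 7 (mod 8), (2/87) = +1.
Reciprocity: 29 ≡ 1 and 87 ≡ 3 (mod 4), so (29/87) = +(87/29).
Reduce top mod 29: now compute (0/29).
Top reduces to 0: gcd > 1, so the symbol is 0.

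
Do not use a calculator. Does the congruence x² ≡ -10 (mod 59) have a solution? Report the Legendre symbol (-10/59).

1

First reduce: -10 ≡ 49 (mod 59).
Reciprocity: 49 ≡ 1 and 59 ≡ 3 (mod 4), so (49/59) = +(59/49).
Reduce top mod 49: now compute (10/49).
Pull out 2: since 49 ≡ 1 (mod 8), (2/49) = +1.
Reciprocity: 5 ≡ 1 and 49 ≡ 1 (mod 4), so (5/49) = +(49/5).
Reduce top mod 5: now compute (4/5).
Pull out 2^2: since 5 ≡ 5 (mod 8), (2/5) = -1, so (2/5)^2 = +1.
Reached (1/5) = 1. Collecting the sign flips along the way, the symbol is +1.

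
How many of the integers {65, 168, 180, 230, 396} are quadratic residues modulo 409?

(65/409) = -1 → non-residue.
(168/409) = -1 → non-residue.
(180/409) = +1 → QR.
(230/409) = +1 → QR.
(396/409) = -1 → non-residue.
Total quadratic residues among the 5: 2.

2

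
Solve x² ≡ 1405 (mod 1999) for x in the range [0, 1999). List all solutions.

483, 1516

Since 1999 ≡ 3 (mod 4), a square root of 1405 is 1405^((1999+1)/4) = 1405^500 mod 1999.
Repeated squaring: 1405^2≡1012, 1405^4≡656, 1405^8≡551, 1405^16≡1752, 1405^32≡1039, 1405^64≡61, 1405^128≡1722, 1405^256≡767 (mod 1999).
1405^500 = 1405^(256+128+64+32+16+4) ≡ 483 (mod 1999).
Check: 483² = 233289 ≡ 1405 (mod 1999). The two roots are 483 and 1516.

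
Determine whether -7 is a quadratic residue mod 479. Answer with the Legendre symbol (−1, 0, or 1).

Euler's criterion: (-7/479) ≡ 472^239 (mod 479).
472^2 ≡ 49 (mod 479)
472^4 ≡ 6 (mod 479)
472^8 ≡ 36 (mod 479)
472^16 ≡ 338 (mod 479)
472^32 ≡ 242 (mod 479)
472^64 ≡ 126 (mod 479)
472^128 ≡ 69 (mod 479)
472^239 = 472^(128+64+32+8+4+2+1) ≡ 478 (mod 479).
Result is 478 ≡ −1, so (-7/479) = −1.

-1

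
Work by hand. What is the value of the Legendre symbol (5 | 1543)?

-1

Reciprocity: 5 ≡ 1 and 1543 ≡ 3 (mod 4), so (5/1543) = +(1543/5).
Reduce top mod 5: now compute (3/5).
Reciprocity: 3 ≡ 3 and 5 ≡ 1 (mod 4), so (3/5) = +(5/3).
Reduce top mod 3: now compute (2/3).
Pull out 2: since 3 ≡ 3 (mod 8), (2/3) = -1.
Reached (1/3) = 1. Collecting the sign flips along the way, the symbol is -1.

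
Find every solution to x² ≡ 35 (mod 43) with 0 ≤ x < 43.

11, 32

Since 43 ≡ 3 (mod 4), a square root of 35 is 35^((43+1)/4) = 35^11 mod 43.
Repeated squaring: 35^2≡21, 35^4≡11, 35^8≡35 (mod 43).
35^11 = 35^(8+2+1) ≡ 11 (mod 43).
Check: 11² = 121 ≡ 35 (mod 43). The two roots are 11 and 32.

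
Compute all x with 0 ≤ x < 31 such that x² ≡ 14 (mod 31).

13, 18

Since 31 ≡ 3 (mod 4), a square root of 14 is 14^((31+1)/4) = 14^8 mod 31.
Repeated squaring: 14^2≡10, 14^4≡7, 14^8≡18 (mod 31).
14^8 = 14^(8) ≡ 18 (mod 31).
Check: 18² = 324 ≡ 14 (mod 31). The two roots are 13 and 18.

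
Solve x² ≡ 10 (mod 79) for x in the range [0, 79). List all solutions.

22, 57

Since 79 ≡ 3 (mod 4), a square root of 10 is 10^((79+1)/4) = 10^20 mod 79.
Repeated squaring: 10^2≡21, 10^4≡46, 10^8≡62, 10^16≡52 (mod 79).
10^20 = 10^(16+4) ≡ 22 (mod 79).
Check: 22² = 484 ≡ 10 (mod 79). The two roots are 22 and 57.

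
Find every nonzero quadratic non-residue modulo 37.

2,5,6,8,13,14,15,17,18,19,20,22,23,24,29,31,32,35

Square k = 1,…,18 (k and 37−k give the same square):
1²=1, 2²=4, 3²=9, 4²=16, 5²=25, 6²=36, 7²≡12, 8²≡27, 9²≡7, 10²≡26, 11²≡10, 12²≡33, 13²≡21, 14²≡11, 15²≡3, 16²≡34, 17²≡30, 18²≡28 (mod 37).
The residues are {1, 3, 4, 7, 9, 10, 11, 12, 16, 21, 25, 26, 27, 28, 30, 33, 34, 36}; the non-residues are the remaining 18 nonzero classes.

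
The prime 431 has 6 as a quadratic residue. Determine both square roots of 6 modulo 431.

Since 431 ≡ 3 (mod 4), a square root of 6 is 6^((431+1)/4) = 6^108 mod 431.
Repeated squaring: 6^2≡36, 6^4≡3, 6^8≡9, 6^16≡81, 6^32≡96, 6^64≡165 (mod 431).
6^108 = 6^(64+32+8+4) ≡ 128 (mod 431).
Check: 128² = 16384 ≡ 6 (mod 431). The two roots are 128 and 303.

128, 303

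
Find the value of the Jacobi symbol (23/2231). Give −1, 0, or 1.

Reciprocity: 23 ≡ 3 and 2231 ≡ 3 (mod 4), so (23/2231) = −(2231/23).
Reduce top mod 23: now compute (0/23).
Top reduces to 0: gcd > 1, so the symbol is 0.

0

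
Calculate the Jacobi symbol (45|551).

1

Reciprocity: 45 ≡ 1 and 551 ≡ 3 (mod 4), so (45/551) = +(551/45).
Reduce top mod 45: now compute (11/45).
Reciprocity: 11 ≡ 3 and 45 ≡ 1 (mod 4), so (11/45) = +(45/11).
Reduce top mod 11: now compute (1/11).
Reached (1/11) = 1. Collecting the sign flips along the way, the symbol is +1.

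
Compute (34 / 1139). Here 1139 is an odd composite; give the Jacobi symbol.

0

Pull out 2: since 1139 ≡ 3 (mod 8), (2/1139) = -1.
Reciprocity: 17 ≡ 1 and 1139 ≡ 3 (mod 4), so (17/1139) = +(1139/17).
Reduce top mod 17: now compute (0/17).
Top reduces to 0: gcd > 1, so the symbol is 0.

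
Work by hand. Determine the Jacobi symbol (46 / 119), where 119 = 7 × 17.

Pull out 2: since 119 ≡ 7 (mod 8), (2/119) = +1.
Reciprocity: 23 ≡ 3 and 119 ≡ 3 (mod 4), so (23/119) = −(119/23).
Reduce top mod 23: now compute (4/23).
Pull out 2^2: since 23 ≡ 7 (mod 8), (2/23) = +1, so (2/23)^2 = +1.
Reached (1/23) = 1. Collecting the sign flips along the way, the symbol is -1.

-1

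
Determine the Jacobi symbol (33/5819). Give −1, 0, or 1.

Reciprocity: 33 ≡ 1 and 5819 ≡ 3 (mod 4), so (33/5819) = +(5819/33).
Reduce top mod 33: now compute (11/33).
Reciprocity: 11 ≡ 3 and 33 ≡ 1 (mod 4), so (11/33) = +(33/11).
Reduce top mod 11: now compute (0/11).
Top reduces to 0: gcd > 1, so the symbol is 0.

0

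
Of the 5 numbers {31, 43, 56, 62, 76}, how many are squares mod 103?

(31/103) = -1 → non-residue.
(43/103) = -1 → non-residue.
(56/103) = +1 → QR.
(62/103) = -1 → non-residue.
(76/103) = +1 → QR.
Total quadratic residues among the 5: 2.

2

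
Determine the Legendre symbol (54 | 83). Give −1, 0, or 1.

-1

Euler's criterion: (54/83) ≡ 54^41 (mod 83).
54^2 ≡ 11 (mod 83)
54^4 ≡ 38 (mod 83)
54^8 ≡ 33 (mod 83)
54^16 ≡ 10 (mod 83)
54^32 ≡ 17 (mod 83)
54^41 = 54^(32+8+1) ≡ 82 (mod 83).
Result is 82 ≡ −1, so (54/83) = −1.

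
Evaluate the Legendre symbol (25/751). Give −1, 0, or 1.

Euler's criterion: (25/751) ≡ 25^375 (mod 751).
25^2 ≡ 625 (mod 751)
25^4 ≡ 105 (mod 751)
25^8 ≡ 511 (mod 751)
25^16 ≡ 524 (mod 751)
25^32 ≡ 461 (mod 751)
25^64 ≡ 739 (mod 751)
25^128 ≡ 144 (mod 751)
25^256 ≡ 459 (mod 751)
25^375 = 25^(256+64+32+16+4+2+1) ≡ 1 (mod 751).
Result is 1, so (25/751) = 1.

1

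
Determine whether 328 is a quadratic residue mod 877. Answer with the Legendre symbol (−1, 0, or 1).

-1

Pull out 2^3: since 877 ≡ 5 (mod 8), (2/877) = -1, so (2/877)^3 = -1.
Reciprocity: 41 ≡ 1 and 877 ≡ 1 (mod 4), so (41/877) = +(877/41).
Reduce top mod 41: now compute (16/41).
Pull out 2^4: since 41 ≡ 1 (mod 8), (2/41) = +1, so (2/41)^4 = +1.
Reached (1/41) = 1. Collecting the sign flips along the way, the symbol is -1.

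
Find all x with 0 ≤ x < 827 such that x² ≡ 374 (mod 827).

196, 631

Since 827 ≡ 3 (mod 4), a square root of 374 is 374^((827+1)/4) = 374^207 mod 827.
Repeated squaring: 374^2≡113, 374^4≡364, 374^8≡176, 374^16≡377, 374^32≡712, 374^64≡820, 374^128≡49 (mod 827).
374^207 = 374^(128+64+8+4+2+1) ≡ 196 (mod 827).
Check: 196² = 38416 ≡ 374 (mod 827). The two roots are 196 and 631.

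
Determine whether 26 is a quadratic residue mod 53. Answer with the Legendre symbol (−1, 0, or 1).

-1

Pull out 2: since 53 ≡ 5 (mod 8), (2/53) = -1.
Reciprocity: 13 ≡ 1 and 53 ≡ 1 (mod 4), so (13/53) = +(53/13).
Reduce top mod 13: now compute (1/13).
Reached (1/13) = 1. Collecting the sign flips along the way, the symbol is -1.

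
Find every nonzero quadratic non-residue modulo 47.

5 10 11 13 15 19 20 22 23 26 29 30 31 33 35 38 39 40 41 43 44 45 46

Square k = 1,…,23 (k and 47−k give the same square):
1²=1, 2²=4, 3²=9, 4²=16, 5²=25, 6²=36, 7²≡2, 8²≡17, 9²≡34, 10²≡6, 11²≡27, 12²≡3, 13²≡28, 14²≡8, 15²≡37, 16²≡21, 17²≡7, 18²≡42, 19²≡32, 20²≡24, 21²≡18, 22²≡14, 23²≡12 (mod 47).
The residues are {1, 2, 3, 4, 6, 7, 8, 9, 12, 14, 16, 17, 18, 21, 24, 25, 27, 28, 32, 34, 36, 37, 42}; the non-residues are the remaining 23 nonzero classes.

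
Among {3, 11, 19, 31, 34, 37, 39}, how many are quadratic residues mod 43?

(3/43) = -1 → non-residue.
(11/43) = +1 → QR.
(19/43) = -1 → non-residue.
(31/43) = +1 → QR.
(34/43) = -1 → non-residue.
(37/43) = -1 → non-residue.
(39/43) = -1 → non-residue.
Total quadratic residues among the 7: 2.

2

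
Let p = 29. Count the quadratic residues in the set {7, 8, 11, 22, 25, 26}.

3

(7/29) = +1 → QR.
(8/29) = -1 → non-residue.
(11/29) = -1 → non-residue.
(22/29) = +1 → QR.
(25/29) = +1 → QR.
(26/29) = -1 → non-residue.
Total quadratic residues among the 6: 3.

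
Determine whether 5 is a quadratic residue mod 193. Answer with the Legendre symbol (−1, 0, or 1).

-1

Reciprocity: 5 ≡ 1 and 193 ≡ 1 (mod 4), so (5/193) = +(193/5).
Reduce top mod 5: now compute (3/5).
Reciprocity: 3 ≡ 3 and 5 ≡ 1 (mod 4), so (3/5) = +(5/3).
Reduce top mod 3: now compute (2/3).
Pull out 2: since 3 ≡ 3 (mod 8), (2/3) = -1.
Reached (1/3) = 1. Collecting the sign flips along the way, the symbol is -1.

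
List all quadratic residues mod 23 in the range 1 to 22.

1, 2, 3, 4, 6, 8, 9, 12, 13, 16, 18

Square k = 1,…,11 (k and 23−k give the same square):
1²=1, 2²=4, 3²=9, 4²=16, 5²≡2, 6²≡13, 7²≡3, 8²≡18, 9²≡12, 10²≡8, 11²≡6 (mod 23).
So the quadratic residues mod 23 are {1, 2, 3, 4, 6, 8, 9, 12, 13, 16, 18}.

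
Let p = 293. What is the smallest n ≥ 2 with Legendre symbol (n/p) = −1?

(2/293) = −1, so 2 is the smallest positive non-residue mod 293.

2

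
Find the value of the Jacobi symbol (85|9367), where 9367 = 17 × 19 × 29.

Reciprocity: 85 ≡ 1 and 9367 ≡ 3 (mod 4), so (85/9367) = +(9367/85).
Reduce top mod 85: now compute (17/85).
Reciprocity: 17 ≡ 1 and 85 ≡ 1 (mod 4), so (17/85) = +(85/17).
Reduce top mod 17: now compute (0/17).
Top reduces to 0: gcd > 1, so the symbol is 0.

0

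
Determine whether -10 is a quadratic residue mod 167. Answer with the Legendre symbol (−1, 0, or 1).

1

Euler's criterion: (-10/167) ≡ 157^83 (mod 167).
157^2 ≡ 100 (mod 167)
157^4 ≡ 147 (mod 167)
157^8 ≡ 66 (mod 167)
157^16 ≡ 14 (mod 167)
157^32 ≡ 29 (mod 167)
157^64 ≡ 6 (mod 167)
157^83 = 157^(64+16+2+1) ≡ 1 (mod 167).
Result is 1, so (-10/167) = 1.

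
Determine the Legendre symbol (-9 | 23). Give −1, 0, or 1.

-1

First reduce: -9 ≡ 14 (mod 23).
Pull out 2: since 23 ≡ 7 (mod 8), (2/23) = +1.
Reciprocity: 7 ≡ 3 and 23 ≡ 3 (mod 4), so (7/23) = −(23/7).
Reduce top mod 7: now compute (2/7).
Pull out 2: since 7 ≡ 7 (mod 8), (2/7) = +1.
Reached (1/7) = 1. Collecting the sign flips along the way, the symbol is -1.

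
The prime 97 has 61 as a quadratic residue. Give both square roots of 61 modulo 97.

35, 62

97 ≡ 1 (mod 4), so we find a root by search.
Trying successive values, 35² = 1225 ≡ 61 (mod 97). The other root is 97 − 35 = 62.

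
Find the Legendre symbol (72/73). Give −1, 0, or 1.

1

Pull out 2^3: since 73 ≡ 1 (mod 8), (2/73) = +1, so (2/73)^3 = +1.
Reciprocity: 9 ≡ 1 and 73 ≡ 1 (mod 4), so (9/73) = +(73/9).
Reduce top mod 9: now compute (1/9).
Reached (1/9) = 1. Collecting the sign flips along the way, the symbol is +1.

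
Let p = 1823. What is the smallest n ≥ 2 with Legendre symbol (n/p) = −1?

(2/1823) = +1, so 2 is a residue.
(3/1823) = +1, so 3 is a residue.
(4/1823) = +1, so 4 is a residue.
(5/1823) = −1, so 5 is the smallest positive non-residue mod 1823.

5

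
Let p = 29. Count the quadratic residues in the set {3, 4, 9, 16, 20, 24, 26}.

5

(3/29) = -1 → non-residue.
(4/29) = +1 → QR.
(9/29) = +1 → QR.
(16/29) = +1 → QR.
(20/29) = +1 → QR.
(24/29) = +1 → QR.
(26/29) = -1 → non-residue.
Total quadratic residues among the 7: 5.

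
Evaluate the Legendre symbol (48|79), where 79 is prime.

-1

Pull out 2^4: since 79 ≡ 7 (mod 8), (2/79) = +1, so (2/79)^4 = +1.
Reciprocity: 3 ≡ 3 and 79 ≡ 3 (mod 4), so (3/79) = −(79/3).
Reduce top mod 3: now compute (1/3).
Reached (1/3) = 1. Collecting the sign flips along the way, the symbol is -1.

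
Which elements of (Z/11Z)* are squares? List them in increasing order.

1, 3, 4, 5, 9

Square k = 1,…,5 (k and 11−k give the same square):
1²=1, 2²=4, 3²=9, 4²≡5, 5²≡3 (mod 11).
So the quadratic residues mod 11 are {1, 3, 4, 5, 9}.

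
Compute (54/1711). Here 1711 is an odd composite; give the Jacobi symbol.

Pull out 2: since 1711 ≡ 7 (mod 8), (2/1711) = +1.
Reciprocity: 27 ≡ 3 and 1711 ≡ 3 (mod 4), so (27/1711) = −(1711/27).
Reduce top mod 27: now compute (10/27).
Pull out 2: since 27 ≡ 3 (mod 8), (2/27) = -1.
Reciprocity: 5 ≡ 1 and 27 ≡ 3 (mod 4), so (5/27) = +(27/5).
Reduce top mod 5: now compute (2/5).
Pull out 2: since 5 ≡ 5 (mod 8), (2/5) = -1.
Reached (1/5) = 1. Collecting the sign flips along the way, the symbol is -1.

-1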